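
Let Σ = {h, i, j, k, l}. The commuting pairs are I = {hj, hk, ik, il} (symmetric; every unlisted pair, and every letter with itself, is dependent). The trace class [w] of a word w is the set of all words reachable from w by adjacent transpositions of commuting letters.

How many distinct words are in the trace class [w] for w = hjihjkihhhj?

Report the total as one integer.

64

#0=h has no predecessor
#1=j has no predecessor
#2=i depends on [0:h, 1:j]
#3=h depends on [2:i]
#4=j depends on [2:i]
#5=k depends on [4:j]
#6=i depends on [3:h, 4:j]
#7=h depends on [6:i]
#8=h depends on [7:h]
#9=h depends on [8:h]
#10=j depends on [5:k, 6:i]
sources: [0:h, 1:j]
N(rest) = Σ N(rest − s) over sources s of rest; N(one piece) = 1:
  size 1 → [9]=1  [10]=1
  size 2 → [5,10]=1  [8,9]=1  [9,10]=2
  size 3 → [5,9,10]=3  [7,8,9]=1  [8,9,10]=3
  size 4 → [5,8,9,10]=6  [7,8,9,10]=4
  size 5 → [5,7,8,9,10]=10  [6,7,8,9,10]=4
  size 6 → [3,6,7,8,9,10]=4  [5,6,7,8,9,10]=14
  size 7 → [3,5,6,7,8,9,10]=18  [4,5,6,7,8,9,10]=14
  size 8 → [3,4,5,6,7,8,9,10]=32
  size 9 → [2,3,4,5,6,7,8,9,10]=32
  first=0(h) contributes 32
  first=1(j) contributes 32
|[w]| = 64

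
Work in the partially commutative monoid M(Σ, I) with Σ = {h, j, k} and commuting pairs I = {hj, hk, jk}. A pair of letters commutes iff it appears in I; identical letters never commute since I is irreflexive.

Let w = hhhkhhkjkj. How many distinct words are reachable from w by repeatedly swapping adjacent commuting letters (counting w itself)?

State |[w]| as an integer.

#0=h has no predecessor
#1=h depends on [0:h]
#2=h depends on [1:h]
#3=k has no predecessor
#4=h depends on [2:h]
#5=h depends on [4:h]
#6=k depends on [3:k]
#7=j has no predecessor
#8=k depends on [6:k]
#9=j depends on [7:j]
sources: [0:h, 3:k, 7:j]
N(rest) = Σ N(rest − s) over sources s of rest; N(one piece) = 1:
  size 1 → [5]=1  [8]=1  [9]=1
  size 2 → [4,5]=1  [5,8]=2  [5,9]=2  [6,8]=1  [7,9]=1  [8,9]=2
  size 3 → [2,4,5]=1  [3,6,8]=1  [4,5,8]=3  [4,5,9]=3  [5,6,8]=3  [5,7,9]=3  [5,8,9]=6  [6,8,9]=3  [7,8,9]=3
  size 4 → [1,2,4,5]=1  [2,4,5,8]=4  [2,4,5,9]=4  [3,5,6,8]=4  [3,6,8,9]=4  [4,5,6,8]=6  [4,5,7,9]=6  [4,5,8,9]=12  [5,6,8,9]=12  [5,7,8,9]=12  [6,7,8,9]=6
  size 5 → [0,1,2,4,5]=1  [1,2,4,5,8]=5  [1,2,4,5,9]=5  [2,4,5,6,8]=10  [2,4,5,7,9]=10  [2,4,5,8,9]=20  [3,4,5,6,8]=10  [3,5,6,8,9]=20  [3,6,7,8,9]=10  [4,5,6,8,9]=30  [4,5,7,8,9]=30  [5,6,7,8,9]=30
  size 6 → [0,1,2,4,5,8]=6  [0,1,2,4,5,9]=6  [1,2,4,5,6,8]=15  [1,2,4,5,7,9]=15  [1,2,4,5,8,9]=30  [2,3,4,5,6,8]=20  [2,4,5,6,8,9]=60  [2,4,5,7,8,9]=60  [3,4,5,6,8,9]=60  [3,5,6,7,8,9]=60  [4,5,6,7,8,9]=90
  size 7 → [0,1,2,4,5,6,8]=21  [0,1,2,4,5,7,9]=21  [0,1,2,4,5,8,9]=42  [1,2,3,4,5,6,8]=35  [1,2,4,5,6,8,9]=105  [1,2,4,5,7,8,9]=105  [2,3,4,5,6,8,9]=140  [2,4,5,6,7,8,9]=210  [3,4,5,6,7,8,9]=210
  size 8 → [0,1,2,3,4,5,6,8]=56  [0,1,2,4,5,6,8,9]=168  [0,1,2,4,5,7,8,9]=168  [1,2,3,4,5,6,8,9]=280  [1,2,4,5,6,7,8,9]=420  [2,3,4,5,6,7,8,9]=560
  first=0(h) contributes 1260
  first=3(k) contributes 756
  first=7(j) contributes 504
|[w]| = 2520

2520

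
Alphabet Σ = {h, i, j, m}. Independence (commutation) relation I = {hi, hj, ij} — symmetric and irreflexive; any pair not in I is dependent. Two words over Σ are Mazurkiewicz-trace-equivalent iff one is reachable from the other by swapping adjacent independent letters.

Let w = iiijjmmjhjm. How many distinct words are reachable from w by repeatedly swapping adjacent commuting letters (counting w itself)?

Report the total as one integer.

30

0(i) covers ∅
1(i) covers 0:i
2(i) covers 1:i
3(j) covers ∅
4(j) covers 3:j
5(m) covers 2:i, 4:j
6(m) covers 5:m
7(j) covers 6:m
8(h) covers 6:m
9(j) covers 7:j
10(m) covers 8:h, 9:j
floor of heap: 0:i, 3:j
completions by unplaced set U, small U first (add the entries for U minus each lowest piece of U):
  |U|=1: {10}:1
  |U|=2: {8,10}:1  {9,10}:1
  |U|=3: {7,9,10}:1  {8,9,10}:2
  |U|=4: {7,8,9,10}:3
  |U|=5: {6,7,8,9,10}:3
  |U|=6: {5,6,7,8,9,10}:3
  |U|=7: {2,5,6,7,8,9,10}:3  {4,5,6,7,8,9,10}:3
  |U|=8: {1,2,5,6,7,8,9,10}:3  {2,4,5,6,7,8,9,10}:6  {3,4,5,6,7,8,9,10}:3
  |U|=9: {0,1,2,5,6,7,8,9,10}:3  {1,2,4,5,6,7,8,9,10}:9  {2,3,4,5,6,7,8,9,10}:9
  start at 0(i): 18
  start at 3(j): 12
sum over floor = 30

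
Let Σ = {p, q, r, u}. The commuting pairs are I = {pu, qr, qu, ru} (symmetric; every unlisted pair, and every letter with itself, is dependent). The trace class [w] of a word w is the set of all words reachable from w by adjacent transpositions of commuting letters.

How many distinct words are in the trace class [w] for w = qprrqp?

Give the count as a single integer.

drop 0:q onto floor
drop 1:p onto {0:q}
drop 2:r onto {1:p}
drop 3:r onto {2:r}
drop 4:q onto {1:p}
drop 5:p onto {3:r, 4:q}
ground layer = {0:q}
drop-orders for the pieces not yet dropped (sum over which currently-grounded one goes next):
  1 to go: {5} 1
  2 to go: {3,5} 1  {4,5} 1
  3 to go: {2,3,5} 1  {3,4,5} 2
  4 to go: {2,3,4,5} 3
  if 0:q drops first: 3 orders

3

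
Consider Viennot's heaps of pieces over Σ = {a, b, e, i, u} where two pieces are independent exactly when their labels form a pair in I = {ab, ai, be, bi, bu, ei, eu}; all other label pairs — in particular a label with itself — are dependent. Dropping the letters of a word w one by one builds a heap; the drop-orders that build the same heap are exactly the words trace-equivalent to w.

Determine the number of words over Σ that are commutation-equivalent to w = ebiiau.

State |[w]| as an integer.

#0=e has no predecessor
#1=b has no predecessor
#2=i has no predecessor
#3=i depends on [2:i]
#4=a depends on [0:e]
#5=u depends on [3:i, 4:a]
sources: [0:e, 1:b, 2:i]
N(rest) = Σ N(rest − s) over sources s of rest; N(one piece) = 1:
  size 1 → [1]=1  [5]=1
  size 2 → [1,5]=2  [3,5]=1  [4,5]=1
  size 3 → [0,4,5]=1  [1,3,5]=3  [1,4,5]=3  [2,3,5]=1  [3,4,5]=2
  size 4 → [0,1,4,5]=4  [0,3,4,5]=3  [1,2,3,5]=4  [1,3,4,5]=8  [2,3,4,5]=3
  first=0(e) contributes 15
  first=1(b) contributes 6
  first=2(i) contributes 15
|[w]| = 36

36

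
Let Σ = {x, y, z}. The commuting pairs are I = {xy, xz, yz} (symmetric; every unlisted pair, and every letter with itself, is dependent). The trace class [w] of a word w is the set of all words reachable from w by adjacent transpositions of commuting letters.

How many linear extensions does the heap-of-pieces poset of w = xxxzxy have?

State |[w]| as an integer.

30

drop 0:x onto floor
drop 1:x onto {0:x}
drop 2:x onto {1:x}
drop 3:z onto floor
drop 4:x onto {2:x}
drop 5:y onto floor
ground layer = {0:x, 3:z, 5:y}
drop-orders for the pieces not yet dropped (sum over which currently-grounded one goes next):
  1 to go: {3} 1  {4} 1  {5} 1
  2 to go: {2,4} 1  {3,4} 2  {3,5} 2  {4,5} 2
  3 to go: {1,2,4} 1  {2,3,4} 3  {2,4,5} 3  {3,4,5} 6
  4 to go: {0,1,2,4} 1  {1,2,3,4} 4  {1,2,4,5} 4  {2,3,4,5} 12
  if 0:x drops first: 20 orders
  if 3:z drops first: 5 orders
  if 5:y drops first: 5 orders
heap linearizations: 30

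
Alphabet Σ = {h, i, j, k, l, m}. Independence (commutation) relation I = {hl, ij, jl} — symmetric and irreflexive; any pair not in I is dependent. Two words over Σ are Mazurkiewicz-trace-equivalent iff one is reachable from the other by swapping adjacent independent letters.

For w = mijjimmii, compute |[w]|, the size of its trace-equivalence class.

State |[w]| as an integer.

#0=m has no predecessor
#1=i depends on [0:m]
#2=j depends on [0:m]
#3=j depends on [2:j]
#4=i depends on [1:i]
#5=m depends on [3:j, 4:i]
#6=m depends on [5:m]
#7=i depends on [6:m]
#8=i depends on [7:i]
sources: [0:m]
N(rest) = Σ N(rest − s) over sources s of rest; N(one piece) = 1:
  size 1 → [8]=1
  size 2 → [7,8]=1
  size 3 → [6,7,8]=1
  size 4 → [5,6,7,8]=1
  size 5 → [3,5,6,7,8]=1  [4,5,6,7,8]=1
  size 6 → [1,4,5,6,7,8]=1  [2,3,5,6,7,8]=1  [3,4,5,6,7,8]=2
  size 7 → [1,3,4,5,6,7,8]=3  [2,3,4,5,6,7,8]=3
  first=0(m) contributes 6

6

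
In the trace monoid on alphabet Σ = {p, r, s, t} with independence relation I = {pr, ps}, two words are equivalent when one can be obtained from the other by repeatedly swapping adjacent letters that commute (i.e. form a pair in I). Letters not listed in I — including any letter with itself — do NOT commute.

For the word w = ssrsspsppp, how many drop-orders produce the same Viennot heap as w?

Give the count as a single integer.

drop 0:s onto floor
drop 1:s onto {0:s}
drop 2:r onto {1:s}
drop 3:s onto {2:r}
drop 4:s onto {3:s}
drop 5:p onto floor
drop 6:s onto {4:s}
drop 7:p onto {5:p}
drop 8:p onto {7:p}
drop 9:p onto {8:p}
ground layer = {0:s, 5:p}
drop-orders for the pieces not yet dropped (sum over which currently-grounded one goes next):
  1 to go: {6} 1  {9} 1
  2 to go: {4,6} 1  {6,9} 2  {8,9} 1
  3 to go: {3,4,6} 1  {4,6,9} 3  {6,8,9} 3  {7,8,9} 1
  4 to go: {2,3,4,6} 1  {3,4,6,9} 4  {4,6,8,9} 6  {5,7,8,9} 1  {6,7,8,9} 4
  5 to go: {1,2,3,4,6} 1  {2,3,4,6,9} 5  {3,4,6,8,9} 10  {4,6,7,8,9} 10  {5,6,7,8,9} 5
  6 to go: {0,1,2,3,4,6} 1  {1,2,3,4,6,9} 6  {2,3,4,6,8,9} 15  {3,4,6,7,8,9} 20  {4,5,6,7,8,9} 15
  7 to go: {0,1,2,3,4,6,9} 7  {1,2,3,4,6,8,9} 21  {2,3,4,6,7,8,9} 35  {3,4,5,6,7,8,9} 35
  8 to go: {0,1,2,3,4,6,8,9} 28  {1,2,3,4,6,7,8,9} 56  {2,3,4,5,6,7,8,9} 70
  if 0:s drops first: 126 orders
  if 5:p drops first: 84 orders
heap linearizations: 210

210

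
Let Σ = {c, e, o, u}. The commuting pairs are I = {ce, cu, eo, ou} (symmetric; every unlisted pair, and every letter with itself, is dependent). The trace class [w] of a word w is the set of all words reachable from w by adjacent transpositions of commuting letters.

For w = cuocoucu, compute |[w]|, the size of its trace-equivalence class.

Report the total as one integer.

56

#0=c has no predecessor
#1=u has no predecessor
#2=o depends on [0:c]
#3=c depends on [2:o]
#4=o depends on [3:c]
#5=u depends on [1:u]
#6=c depends on [4:o]
#7=u depends on [5:u]
sources: [0:c, 1:u]
N(rest) = Σ N(rest − s) over sources s of rest; N(one piece) = 1:
  size 1 → [6]=1  [7]=1
  size 2 → [4,6]=1  [5,7]=1  [6,7]=2
  size 3 → [1,5,7]=1  [3,4,6]=1  [4,6,7]=3  [5,6,7]=3
  size 4 → [1,5,6,7]=4  [2,3,4,6]=1  [3,4,6,7]=4  [4,5,6,7]=6
  size 5 → [0,2,3,4,6]=1  [1,4,5,6,7]=10  [2,3,4,6,7]=5  [3,4,5,6,7]=10
  size 6 → [0,2,3,4,6,7]=6  [1,3,4,5,6,7]=20  [2,3,4,5,6,7]=15
  first=0(c) contributes 35
  first=1(u) contributes 21
|[w]| = 56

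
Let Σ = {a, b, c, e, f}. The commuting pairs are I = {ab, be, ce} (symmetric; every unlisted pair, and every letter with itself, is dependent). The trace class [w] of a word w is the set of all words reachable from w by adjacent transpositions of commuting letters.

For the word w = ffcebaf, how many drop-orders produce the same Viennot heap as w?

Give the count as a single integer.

5

piece 0:f — minimal
piece 1:f rests on {0:f}
piece 2:c rests on {1:f}
piece 3:e rests on {1:f}
piece 4:b rests on {2:c}
piece 5:a rests on {2:c, 3:e}
piece 6:f rests on {4:b, 5:a}
minimal pieces: {0:f}
ways to finish when only these pieces remain (= sum over removing one remaining piece with nothing left below it):
  1 left: {6}→1
  2 left: {4,6}→1  {5,6}→1
  3 left: {3,5,6}→1  {4,5,6}→2
  4 left: {2,4,5,6}→2  {3,4,5,6}→3
  5 left: {2,3,4,5,6}→5
  placing 0:f first → 5 extensions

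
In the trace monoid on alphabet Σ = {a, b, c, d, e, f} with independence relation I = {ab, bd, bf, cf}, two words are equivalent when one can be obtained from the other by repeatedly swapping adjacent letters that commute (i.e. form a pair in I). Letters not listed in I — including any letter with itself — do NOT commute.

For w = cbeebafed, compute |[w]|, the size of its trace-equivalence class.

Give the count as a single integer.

3

#0=c has no predecessor
#1=b depends on [0:c]
#2=e depends on [1:b]
#3=e depends on [2:e]
#4=b depends on [3:e]
#5=a depends on [3:e]
#6=f depends on [5:a]
#7=e depends on [4:b, 6:f]
#8=d depends on [7:e]
sources: [0:c]
N(rest) = Σ N(rest − s) over sources s of rest; N(one piece) = 1:
  size 1 → [8]=1
  size 2 → [7,8]=1
  size 3 → [4,7,8]=1  [6,7,8]=1
  size 4 → [4,6,7,8]=2  [5,6,7,8]=1
  size 5 → [4,5,6,7,8]=3
  size 6 → [3,4,5,6,7,8]=3
  size 7 → [2,3,4,5,6,7,8]=3
  first=0(c) contributes 3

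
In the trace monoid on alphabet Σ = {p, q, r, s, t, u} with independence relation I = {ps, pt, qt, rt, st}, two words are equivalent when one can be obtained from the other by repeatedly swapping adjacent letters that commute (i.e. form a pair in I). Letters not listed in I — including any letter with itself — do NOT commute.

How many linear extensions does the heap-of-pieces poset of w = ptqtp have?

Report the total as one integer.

0(p) covers ∅
1(t) covers ∅
2(q) covers 0:p
3(t) covers 1:t
4(p) covers 2:q
floor of heap: 0:p, 1:t
completions by unplaced set U, small U first (add the entries for U minus each lowest piece of U):
  |U|=1: {3}:1  {4}:1
  |U|=2: {1,3}:1  {2,4}:1  {3,4}:2
  |U|=3: {0,2,4}:1  {1,3,4}:3  {2,3,4}:3
  start at 0(p): 6
  start at 1(t): 4
sum over floor = 10

10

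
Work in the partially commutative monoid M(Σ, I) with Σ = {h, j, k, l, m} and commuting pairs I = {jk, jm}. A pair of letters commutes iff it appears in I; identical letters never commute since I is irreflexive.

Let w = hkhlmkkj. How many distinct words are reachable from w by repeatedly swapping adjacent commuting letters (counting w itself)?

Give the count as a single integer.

4

piece 0:h — minimal
piece 1:k rests on {0:h}
piece 2:h rests on {1:k}
piece 3:l rests on {2:h}
piece 4:m rests on {3:l}
piece 5:k rests on {4:m}
piece 6:k rests on {5:k}
piece 7:j rests on {3:l}
minimal pieces: {0:h}
ways to finish when only these pieces remain (= sum over removing one remaining piece with nothing left below it):
  1 left: {6}→1  {7}→1
  2 left: {5,6}→1  {6,7}→2
  3 left: {4,5,6}→1  {5,6,7}→3
  4 left: {4,5,6,7}→4
  5 left: {3,4,5,6,7}→4
  6 left: {2,3,4,5,6,7}→4
  placing 0:h first → 4 extensions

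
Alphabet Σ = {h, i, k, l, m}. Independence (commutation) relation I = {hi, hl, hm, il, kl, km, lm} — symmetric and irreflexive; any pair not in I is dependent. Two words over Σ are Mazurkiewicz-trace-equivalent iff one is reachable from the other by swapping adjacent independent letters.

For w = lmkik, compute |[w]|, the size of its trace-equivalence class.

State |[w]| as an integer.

10

piece 0:l — minimal
piece 1:m — minimal
piece 2:k — minimal
piece 3:i rests on {1:m, 2:k}
piece 4:k rests on {3:i}
minimal pieces: {0:l, 1:m, 2:k}
ways to finish when only these pieces remain (= sum over removing one remaining piece with nothing left below it):
  1 left: {0}→1  {4}→1
  2 left: {0,4}→2  {3,4}→1
  3 left: {0,3,4}→3  {1,3,4}→1  {2,3,4}→1
  placing 0:l first → 2 extensions
  placing 1:m first → 4 extensions
  placing 2:k first → 4 extensions
total linear extensions = 10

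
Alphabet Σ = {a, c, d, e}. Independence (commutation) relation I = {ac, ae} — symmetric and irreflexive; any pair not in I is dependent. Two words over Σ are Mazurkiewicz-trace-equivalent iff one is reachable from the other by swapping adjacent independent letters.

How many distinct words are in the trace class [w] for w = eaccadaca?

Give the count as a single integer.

#0=e has no predecessor
#1=a has no predecessor
#2=c depends on [0:e]
#3=c depends on [2:c]
#4=a depends on [1:a]
#5=d depends on [3:c, 4:a]
#6=a depends on [5:d]
#7=c depends on [5:d]
#8=a depends on [6:a]
sources: [0:e, 1:a]
N(rest) = Σ N(rest − s) over sources s of rest; N(one piece) = 1:
  size 1 → [7]=1  [8]=1
  size 2 → [6,8]=1  [7,8]=2
  size 3 → [6,7,8]=3
  size 4 → [5,6,7,8]=3
  size 5 → [3,5,6,7,8]=3  [4,5,6,7,8]=3
  size 6 → [1,4,5,6,7,8]=3  [2,3,5,6,7,8]=3  [3,4,5,6,7,8]=6
  size 7 → [0,2,3,5,6,7,8]=3  [1,3,4,5,6,7,8]=9  [2,3,4,5,6,7,8]=9
  first=0(e) contributes 18
  first=1(a) contributes 12
|[w]| = 30

30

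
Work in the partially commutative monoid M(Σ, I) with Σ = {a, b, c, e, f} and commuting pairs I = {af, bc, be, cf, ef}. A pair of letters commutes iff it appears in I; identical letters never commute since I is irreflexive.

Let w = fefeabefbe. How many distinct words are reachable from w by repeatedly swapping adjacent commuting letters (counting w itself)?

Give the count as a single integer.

0(f) covers ∅
1(e) covers ∅
2(f) covers 0:f
3(e) covers 1:e
4(a) covers 3:e
5(b) covers 2:f, 4:a
6(e) covers 4:a
7(f) covers 5:b
8(b) covers 7:f
9(e) covers 6:e
floor of heap: 0:f, 1:e
completions by unplaced set U, small U first (add the entries for U minus each lowest piece of U):
  |U|=1: {8}:1  {9}:1
  |U|=2: {6,9}:1  {7,8}:1  {8,9}:2
  |U|=3: {5,7,8}:1  {6,8,9}:3  {7,8,9}:3
  |U|=4: {2,5,7,8}:1  {5,7,8,9}:4  {6,7,8,9}:6
  |U|=5: {0,2,5,7,8}:1  {2,5,7,8,9}:5  {5,6,7,8,9}:10
  |U|=6: {0,2,5,7,8,9}:6  {2,5,6,7,8,9}:15  {4,5,6,7,8,9}:10
  |U|=7: {0,2,5,6,7,8,9}:21  {2,4,5,6,7,8,9}:25  {3,4,5,6,7,8,9}:10
  |U|=8: {0,2,4,5,6,7,8,9}:46  {1,3,4,5,6,7,8,9}:10  {2,3,4,5,6,7,8,9}:35
  start at 0(f): 45
  start at 1(e): 81
sum over floor = 126

126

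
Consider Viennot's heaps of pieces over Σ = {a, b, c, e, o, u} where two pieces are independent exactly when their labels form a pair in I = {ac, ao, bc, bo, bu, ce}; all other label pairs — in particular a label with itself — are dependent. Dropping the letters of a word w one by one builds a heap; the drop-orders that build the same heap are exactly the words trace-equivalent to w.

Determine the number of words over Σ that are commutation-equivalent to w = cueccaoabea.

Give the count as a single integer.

#0=c has no predecessor
#1=u depends on [0:c]
#2=e depends on [1:u]
#3=c depends on [1:u]
#4=c depends on [3:c]
#5=a depends on [2:e]
#6=o depends on [2:e, 4:c]
#7=a depends on [5:a]
#8=b depends on [7:a]
#9=e depends on [6:o, 8:b]
#10=a depends on [9:e]
sources: [0:c]
N(rest) = Σ N(rest − s) over sources s of rest; N(one piece) = 1:
  size 1 → [10]=1
  size 2 → [9,10]=1
  size 3 → [6,9,10]=1  [8,9,10]=1
  size 4 → [4,6,9,10]=1  [6,8,9,10]=2  [7,8,9,10]=1
  size 5 → [3,4,6,9,10]=1  [4,6,8,9,10]=3  [5,7,8,9,10]=1  [6,7,8,9,10]=3
  size 6 → [3,4,6,8,9,10]=4  [4,6,7,8,9,10]=6  [5,6,7,8,9,10]=4
  size 7 → [2,5,6,7,8,9,10]=4  [3,4,6,7,8,9,10]=10  [4,5,6,7,8,9,10]=10
  size 8 → [2,4,5,6,7,8,9,10]=14  [3,4,5,6,7,8,9,10]=20
  size 9 → [2,3,4,5,6,7,8,9,10]=34
  first=0(c) contributes 34

34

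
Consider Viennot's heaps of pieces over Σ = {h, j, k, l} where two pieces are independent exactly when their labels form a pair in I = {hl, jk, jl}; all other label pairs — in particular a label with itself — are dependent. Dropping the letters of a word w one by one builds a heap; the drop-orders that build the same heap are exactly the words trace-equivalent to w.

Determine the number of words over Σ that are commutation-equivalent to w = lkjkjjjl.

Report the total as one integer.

70

drop 0:l onto floor
drop 1:k onto {0:l}
drop 2:j onto floor
drop 3:k onto {1:k}
drop 4:j onto {2:j}
drop 5:j onto {4:j}
drop 6:j onto {5:j}
drop 7:l onto {3:k}
ground layer = {0:l, 2:j}
drop-orders for the pieces not yet dropped (sum over which currently-grounded one goes next):
  1 to go: {6} 1  {7} 1
  2 to go: {3,7} 1  {5,6} 1  {6,7} 2
  3 to go: {1,3,7} 1  {3,6,7} 3  {4,5,6} 1  {5,6,7} 3
  4 to go: {0,1,3,7} 1  {1,3,6,7} 4  {2,4,5,6} 1  {3,5,6,7} 6  {4,5,6,7} 4
  5 to go: {0,1,3,6,7} 5  {1,3,5,6,7} 10  {2,4,5,6,7} 5  {3,4,5,6,7} 10
  6 to go: {0,1,3,5,6,7} 15  {1,3,4,5,6,7} 20  {2,3,4,5,6,7} 15
  if 0:l drops first: 35 orders
  if 2:j drops first: 35 orders
heap linearizations: 70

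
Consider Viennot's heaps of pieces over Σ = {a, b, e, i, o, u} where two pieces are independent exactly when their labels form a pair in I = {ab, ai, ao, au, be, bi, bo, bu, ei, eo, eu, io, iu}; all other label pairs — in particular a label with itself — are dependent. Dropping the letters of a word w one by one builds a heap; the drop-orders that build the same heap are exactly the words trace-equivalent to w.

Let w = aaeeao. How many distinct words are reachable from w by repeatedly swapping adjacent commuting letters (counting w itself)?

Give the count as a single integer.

drop 0:a onto floor
drop 1:a onto {0:a}
drop 2:e onto {1:a}
drop 3:e onto {2:e}
drop 4:a onto {3:e}
drop 5:o onto floor
ground layer = {0:a, 5:o}
drop-orders for the pieces not yet dropped (sum over which currently-grounded one goes next):
  1 to go: {4} 1  {5} 1
  2 to go: {3,4} 1  {4,5} 2
  3 to go: {2,3,4} 1  {3,4,5} 3
  4 to go: {1,2,3,4} 1  {2,3,4,5} 4
  if 0:a drops first: 5 orders
  if 5:o drops first: 1 orders
heap linearizations: 6

6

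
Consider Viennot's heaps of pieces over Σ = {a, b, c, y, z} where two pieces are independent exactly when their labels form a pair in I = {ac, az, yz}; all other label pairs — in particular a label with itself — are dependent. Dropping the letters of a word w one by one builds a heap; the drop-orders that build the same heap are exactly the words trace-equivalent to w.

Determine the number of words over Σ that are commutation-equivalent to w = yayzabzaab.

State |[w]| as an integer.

#0=y has no predecessor
#1=a depends on [0:y]
#2=y depends on [1:a]
#3=z has no predecessor
#4=a depends on [2:y]
#5=b depends on [3:z, 4:a]
#6=z depends on [5:b]
#7=a depends on [5:b]
#8=a depends on [7:a]
#9=b depends on [6:z, 8:a]
sources: [0:y, 3:z]
N(rest) = Σ N(rest − s) over sources s of rest; N(one piece) = 1:
  size 1 → [9]=1
  size 2 → [6,9]=1  [8,9]=1
  size 3 → [6,8,9]=2  [7,8,9]=1
  size 4 → [6,7,8,9]=3
  size 5 → [5,6,7,8,9]=3
  size 6 → [3,5,6,7,8,9]=3  [4,5,6,7,8,9]=3
  size 7 → [2,4,5,6,7,8,9]=3  [3,4,5,6,7,8,9]=6
  size 8 → [1,2,4,5,6,7,8,9]=3  [2,3,4,5,6,7,8,9]=9
  first=0(y) contributes 12
  first=3(z) contributes 3
|[w]| = 15

15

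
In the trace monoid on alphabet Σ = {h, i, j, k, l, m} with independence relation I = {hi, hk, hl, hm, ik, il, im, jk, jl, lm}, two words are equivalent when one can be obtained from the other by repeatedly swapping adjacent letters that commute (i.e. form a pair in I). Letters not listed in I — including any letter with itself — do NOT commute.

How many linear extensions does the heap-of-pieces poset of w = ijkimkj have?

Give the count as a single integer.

17

drop 0:i onto floor
drop 1:j onto {0:i}
drop 2:k onto floor
drop 3:i onto {1:j}
drop 4:m onto {1:j, 2:k}
drop 5:k onto {4:m}
drop 6:j onto {3:i, 4:m}
ground layer = {0:i, 2:k}
drop-orders for the pieces not yet dropped (sum over which currently-grounded one goes next):
  1 to go: {5} 1  {6} 1
  2 to go: {3,6} 1  {5,6} 2
  3 to go: {3,5,6} 3  {4,5,6} 2
  4 to go: {2,4,5,6} 2  {3,4,5,6} 5
  5 to go: {1,3,4,5,6} 5  {2,3,4,5,6} 7
  if 0:i drops first: 12 orders
  if 2:k drops first: 5 orders
heap linearizations: 17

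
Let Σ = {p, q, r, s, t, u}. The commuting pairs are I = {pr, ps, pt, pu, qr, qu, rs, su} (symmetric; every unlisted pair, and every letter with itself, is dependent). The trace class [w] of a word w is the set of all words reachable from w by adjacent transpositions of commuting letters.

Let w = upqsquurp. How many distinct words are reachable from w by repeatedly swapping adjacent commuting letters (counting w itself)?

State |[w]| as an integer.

0(u) covers ∅
1(p) covers ∅
2(q) covers 1:p
3(s) covers 2:q
4(q) covers 3:s
5(u) covers 0:u
6(u) covers 5:u
7(r) covers 6:u
8(p) covers 4:q
floor of heap: 0:u, 1:p
completions by unplaced set U, small U first (add the entries for U minus each lowest piece of U):
  |U|=1: {7}:1  {8}:1
  |U|=2: {4,8}:1  {6,7}:1  {7,8}:2
  |U|=3: {3,4,8}:1  {4,7,8}:3  {5,6,7}:1  {6,7,8}:3
  |U|=4: {0,5,6,7}:1  {2,3,4,8}:1  {3,4,7,8}:4  {4,6,7,8}:6  {5,6,7,8}:4
  |U|=5: {0,5,6,7,8}:5  {1,2,3,4,8}:1  {2,3,4,7,8}:5  {3,4,6,7,8}:10  {4,5,6,7,8}:10
  |U|=6: {0,4,5,6,7,8}:15  {1,2,3,4,7,8}:6  {2,3,4,6,7,8}:15  {3,4,5,6,7,8}:20
  |U|=7: {0,3,4,5,6,7,8}:35  {1,2,3,4,6,7,8}:21  {2,3,4,5,6,7,8}:35
  start at 0(u): 56
  start at 1(p): 70
sum over floor = 126

126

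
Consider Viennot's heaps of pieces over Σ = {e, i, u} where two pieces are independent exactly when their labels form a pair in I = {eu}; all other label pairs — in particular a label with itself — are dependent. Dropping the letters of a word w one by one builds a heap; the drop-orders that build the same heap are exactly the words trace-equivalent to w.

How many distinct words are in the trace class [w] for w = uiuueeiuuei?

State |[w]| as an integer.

18

piece 0:u — minimal
piece 1:i rests on {0:u}
piece 2:u rests on {1:i}
piece 3:u rests on {2:u}
piece 4:e rests on {1:i}
piece 5:e rests on {4:e}
piece 6:i rests on {3:u, 5:e}
piece 7:u rests on {6:i}
piece 8:u rests on {7:u}
piece 9:e rests on {6:i}
piece 10:i rests on {8:u, 9:e}
minimal pieces: {0:u}
ways to finish when only these pieces remain (= sum over removing one remaining piece with nothing left below it):
  1 left: {10}→1
  2 left: {8,10}→1  {9,10}→1
  3 left: {7,8,10}→1  {8,9,10}→2
  4 left: {7,8,9,10}→3
  5 left: {6,7,8,9,10}→3
  6 left: {3,6,7,8,9,10}→3  {5,6,7,8,9,10}→3
  7 left: {2,3,6,7,8,9,10}→3  {3,5,6,7,8,9,10}→6  {4,5,6,7,8,9,10}→3
  8 left: {2,3,5,6,7,8,9,10}→9  {3,4,5,6,7,8,9,10}→9
  9 left: {2,3,4,5,6,7,8,9,10}→18
  placing 0:u first → 18 extensions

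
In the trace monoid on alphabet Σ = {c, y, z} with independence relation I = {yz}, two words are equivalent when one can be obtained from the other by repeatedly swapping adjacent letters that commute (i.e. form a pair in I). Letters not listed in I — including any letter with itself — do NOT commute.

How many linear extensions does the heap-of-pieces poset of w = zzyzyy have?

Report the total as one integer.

drop 0:z onto floor
drop 1:z onto {0:z}
drop 2:y onto floor
drop 3:z onto {1:z}
drop 4:y onto {2:y}
drop 5:y onto {4:y}
ground layer = {0:z, 2:y}
drop-orders for the pieces not yet dropped (sum over which currently-grounded one goes next):
  1 to go: {3} 1  {5} 1
  2 to go: {1,3} 1  {3,5} 2  {4,5} 1
  3 to go: {0,1,3} 1  {1,3,5} 3  {2,4,5} 1  {3,4,5} 3
  4 to go: {0,1,3,5} 4  {1,3,4,5} 6  {2,3,4,5} 4
  if 0:z drops first: 10 orders
  if 2:y drops first: 10 orders
heap linearizations: 20

20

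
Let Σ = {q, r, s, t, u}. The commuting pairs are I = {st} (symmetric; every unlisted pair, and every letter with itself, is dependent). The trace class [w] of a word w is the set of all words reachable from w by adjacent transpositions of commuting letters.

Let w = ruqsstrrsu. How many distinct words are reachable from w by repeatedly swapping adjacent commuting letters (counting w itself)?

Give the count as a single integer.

3

0(r) covers ∅
1(u) covers 0:r
2(q) covers 1:u
3(s) covers 2:q
4(s) covers 3:s
5(t) covers 2:q
6(r) covers 4:s, 5:t
7(r) covers 6:r
8(s) covers 7:r
9(u) covers 8:s
floor of heap: 0:r
completions by unplaced set U, small U first (add the entries for U minus each lowest piece of U):
  |U|=1: {9}:1
  |U|=2: {8,9}:1
  |U|=3: {7,8,9}:1
  |U|=4: {6,7,8,9}:1
  |U|=5: {4,6,7,8,9}:1  {5,6,7,8,9}:1
  |U|=6: {3,4,6,7,8,9}:1  {4,5,6,7,8,9}:2
  |U|=7: {3,4,5,6,7,8,9}:3
  |U|=8: {2,3,4,5,6,7,8,9}:3
  start at 0(r): 3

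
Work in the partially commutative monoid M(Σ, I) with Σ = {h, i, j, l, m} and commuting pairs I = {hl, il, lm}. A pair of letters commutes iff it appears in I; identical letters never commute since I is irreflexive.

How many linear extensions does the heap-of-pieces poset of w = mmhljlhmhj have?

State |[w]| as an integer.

16

#0=m has no predecessor
#1=m depends on [0:m]
#2=h depends on [1:m]
#3=l has no predecessor
#4=j depends on [2:h, 3:l]
#5=l depends on [4:j]
#6=h depends on [4:j]
#7=m depends on [6:h]
#8=h depends on [7:m]
#9=j depends on [5:l, 8:h]
sources: [0:m, 3:l]
N(rest) = Σ N(rest − s) over sources s of rest; N(one piece) = 1:
  size 1 → [9]=1
  size 2 → [5,9]=1  [8,9]=1
  size 3 → [5,8,9]=2  [7,8,9]=1
  size 4 → [5,7,8,9]=3  [6,7,8,9]=1
  size 5 → [5,6,7,8,9]=4
  size 6 → [4,5,6,7,8,9]=4
  size 7 → [2,4,5,6,7,8,9]=4  [3,4,5,6,7,8,9]=4
  size 8 → [1,2,4,5,6,7,8,9]=4  [2,3,4,5,6,7,8,9]=8
  first=0(m) contributes 12
  first=3(l) contributes 4
|[w]| = 16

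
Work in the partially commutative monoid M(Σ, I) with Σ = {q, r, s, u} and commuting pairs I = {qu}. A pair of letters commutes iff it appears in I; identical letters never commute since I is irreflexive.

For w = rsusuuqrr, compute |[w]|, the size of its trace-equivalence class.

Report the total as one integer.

0(r) covers ∅
1(s) covers 0:r
2(u) covers 1:s
3(s) covers 2:u
4(u) covers 3:s
5(u) covers 4:u
6(q) covers 3:s
7(r) covers 5:u, 6:q
8(r) covers 7:r
floor of heap: 0:r
completions by unplaced set U, small U first (add the entries for U minus each lowest piece of U):
  |U|=1: {8}:1
  |U|=2: {7,8}:1
  |U|=3: {5,7,8}:1  {6,7,8}:1
  |U|=4: {4,5,7,8}:1  {5,6,7,8}:2
  |U|=5: {4,5,6,7,8}:3
  |U|=6: {3,4,5,6,7,8}:3
  |U|=7: {2,3,4,5,6,7,8}:3
  start at 0(r): 3

3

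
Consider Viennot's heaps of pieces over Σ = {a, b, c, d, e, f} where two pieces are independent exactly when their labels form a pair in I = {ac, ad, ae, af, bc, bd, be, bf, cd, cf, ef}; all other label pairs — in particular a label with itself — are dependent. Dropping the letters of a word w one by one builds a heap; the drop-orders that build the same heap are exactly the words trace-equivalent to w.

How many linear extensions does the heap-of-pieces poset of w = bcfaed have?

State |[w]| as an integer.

drop 0:b onto floor
drop 1:c onto floor
drop 2:f onto floor
drop 3:a onto {0:b}
drop 4:e onto {1:c}
drop 5:d onto {2:f, 4:e}
ground layer = {0:b, 1:c, 2:f}
drop-orders for the pieces not yet dropped (sum over which currently-grounded one goes next):
  1 to go: {3} 1  {5} 1
  2 to go: {0,3} 1  {2,5} 1  {3,5} 2  {4,5} 1
  3 to go: {0,3,5} 3  {1,4,5} 1  {2,3,5} 3  {2,4,5} 2  {3,4,5} 3
  4 to go: {0,2,3,5} 6  {0,3,4,5} 6  {1,2,4,5} 3  {1,3,4,5} 4  {2,3,4,5} 8
  if 0:b drops first: 15 orders
  if 1:c drops first: 20 orders
  if 2:f drops first: 10 orders
heap linearizations: 45

45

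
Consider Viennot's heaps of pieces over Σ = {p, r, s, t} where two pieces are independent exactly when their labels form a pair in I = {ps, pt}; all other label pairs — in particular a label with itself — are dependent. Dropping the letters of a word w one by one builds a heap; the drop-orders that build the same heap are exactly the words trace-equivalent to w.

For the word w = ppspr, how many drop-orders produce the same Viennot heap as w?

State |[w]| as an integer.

4

#0=p has no predecessor
#1=p depends on [0:p]
#2=s has no predecessor
#3=p depends on [1:p]
#4=r depends on [2:s, 3:p]
sources: [0:p, 2:s]
N(rest) = Σ N(rest − s) over sources s of rest; N(one piece) = 1:
  size 1 → [4]=1
  size 2 → [2,4]=1  [3,4]=1
  size 3 → [1,3,4]=1  [2,3,4]=2
  first=0(p) contributes 3
  first=2(s) contributes 1
|[w]| = 4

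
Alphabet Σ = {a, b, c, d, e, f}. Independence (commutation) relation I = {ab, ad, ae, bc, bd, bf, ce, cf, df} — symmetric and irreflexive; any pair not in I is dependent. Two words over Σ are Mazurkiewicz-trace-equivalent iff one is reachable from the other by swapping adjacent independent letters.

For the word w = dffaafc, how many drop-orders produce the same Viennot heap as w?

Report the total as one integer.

11

drop 0:d onto floor
drop 1:f onto floor
drop 2:f onto {1:f}
drop 3:a onto {2:f}
drop 4:a onto {3:a}
drop 5:f onto {4:a}
drop 6:c onto {0:d, 4:a}
ground layer = {0:d, 1:f}
drop-orders for the pieces not yet dropped (sum over which currently-grounded one goes next):
  1 to go: {5} 1  {6} 1
  2 to go: {0,6} 1  {5,6} 2
  3 to go: {0,5,6} 3  {4,5,6} 2
  4 to go: {0,4,5,6} 5  {3,4,5,6} 2
  5 to go: {0,3,4,5,6} 7  {2,3,4,5,6} 2
  if 0:d drops first: 2 orders
  if 1:f drops first: 9 orders
heap linearizations: 11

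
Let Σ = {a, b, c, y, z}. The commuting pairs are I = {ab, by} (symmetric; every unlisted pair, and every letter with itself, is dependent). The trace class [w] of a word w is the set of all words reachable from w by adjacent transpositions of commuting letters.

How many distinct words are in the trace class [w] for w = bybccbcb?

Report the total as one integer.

3

0(b) covers ∅
1(y) covers ∅
2(b) covers 0:b
3(c) covers 1:y, 2:b
4(c) covers 3:c
5(b) covers 4:c
6(c) covers 5:b
7(b) covers 6:c
floor of heap: 0:b, 1:y
completions by unplaced set U, small U first (add the entries for U minus each lowest piece of U):
  |U|=1: {7}:1
  |U|=2: {6,7}:1
  |U|=3: {5,6,7}:1
  |U|=4: {4,5,6,7}:1
  |U|=5: {3,4,5,6,7}:1
  |U|=6: {1,3,4,5,6,7}:1  {2,3,4,5,6,7}:1
  start at 0(b): 2
  start at 1(y): 1
sum over floor = 3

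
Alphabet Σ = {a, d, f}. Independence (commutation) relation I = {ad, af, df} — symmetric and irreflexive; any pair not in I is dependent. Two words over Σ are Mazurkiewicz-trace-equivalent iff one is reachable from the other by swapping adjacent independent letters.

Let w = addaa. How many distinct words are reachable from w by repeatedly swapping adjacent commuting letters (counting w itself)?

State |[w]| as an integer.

0(a) covers ∅
1(d) covers ∅
2(d) covers 1:d
3(a) covers 0:a
4(a) covers 3:a
floor of heap: 0:a, 1:d
completions by unplaced set U, small U first (add the entries for U minus each lowest piece of U):
  |U|=1: {2}:1  {4}:1
  |U|=2: {1,2}:1  {2,4}:2  {3,4}:1
  |U|=3: {0,3,4}:1  {1,2,4}:3  {2,3,4}:3
  start at 0(a): 6
  start at 1(d): 4
sum over floor = 10

10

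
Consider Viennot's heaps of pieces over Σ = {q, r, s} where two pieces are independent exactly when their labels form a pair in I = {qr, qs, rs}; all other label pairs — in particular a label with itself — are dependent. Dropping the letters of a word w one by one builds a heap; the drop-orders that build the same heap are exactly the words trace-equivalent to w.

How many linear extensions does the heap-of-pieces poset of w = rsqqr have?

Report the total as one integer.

0(r) covers ∅
1(s) covers ∅
2(q) covers ∅
3(q) covers 2:q
4(r) covers 0:r
floor of heap: 0:r, 1:s, 2:q
completions by unplaced set U, small U first (add the entries for U minus each lowest piece of U):
  |U|=1: {1}:1  {3}:1  {4}:1
  |U|=2: {0,4}:1  {1,3}:2  {1,4}:2  {2,3}:1  {3,4}:2
  |U|=3: {0,1,4}:3  {0,3,4}:3  {1,2,3}:3  {1,3,4}:6  {2,3,4}:3
  start at 0(r): 12
  start at 1(s): 6
  start at 2(q): 12
sum over floor = 30

30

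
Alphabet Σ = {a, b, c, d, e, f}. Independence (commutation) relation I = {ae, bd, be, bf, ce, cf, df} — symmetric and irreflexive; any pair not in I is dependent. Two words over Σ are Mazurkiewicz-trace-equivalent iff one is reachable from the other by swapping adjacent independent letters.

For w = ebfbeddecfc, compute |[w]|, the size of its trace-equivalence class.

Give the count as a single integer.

155

drop 0:e onto floor
drop 1:b onto floor
drop 2:f onto {0:e}
drop 3:b onto {1:b}
drop 4:e onto {2:f}
drop 5:d onto {4:e}
drop 6:d onto {5:d}
drop 7:e onto {6:d}
drop 8:c onto {3:b, 6:d}
drop 9:f onto {7:e}
drop 10:c onto {8:c}
ground layer = {0:e, 1:b}
drop-orders for the pieces not yet dropped (sum over which currently-grounded one goes next):
  1 to go: {9} 1  {10} 1
  2 to go: {7,9} 1  {8,10} 1  {9,10} 2
  3 to go: {3,8,10} 1  {7,9,10} 3  {8,9,10} 3
  4 to go: {1,3,8,10} 1  {3,8,9,10} 4  {7,8,9,10} 6
  5 to go: {1,3,8,9,10} 5  {3,7,8,9,10} 10  {6,7,8,9,10} 6
  6 to go: {1,3,7,8,9,10} 15  {3,6,7,8,9,10} 16  {5,6,7,8,9,10} 6
  7 to go: {1,3,6,7,8,9,10} 31  {3,5,6,7,8,9,10} 22  {4,5,6,7,8,9,10} 6
  8 to go: {1,3,5,6,7,8,9,10} 53  {2,4,5,6,7,8,9,10} 6  {3,4,5,6,7,8,9,10} 28
  9 to go: {0,2,4,5,6,7,8,9,10} 6  {1,3,4,5,6,7,8,9,10} 81  {2,3,4,5,6,7,8,9,10} 34
  if 0:e drops first: 115 orders
  if 1:b drops first: 40 orders
heap linearizations: 155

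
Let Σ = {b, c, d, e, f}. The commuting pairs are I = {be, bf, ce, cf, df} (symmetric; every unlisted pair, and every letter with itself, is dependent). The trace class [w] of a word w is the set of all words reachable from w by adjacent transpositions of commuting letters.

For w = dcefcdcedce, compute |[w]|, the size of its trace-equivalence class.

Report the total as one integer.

drop 0:d onto floor
drop 1:c onto {0:d}
drop 2:e onto {0:d}
drop 3:f onto {2:e}
drop 4:c onto {1:c}
drop 5:d onto {2:e, 4:c}
drop 6:c onto {5:d}
drop 7:e onto {3:f, 5:d}
drop 8:d onto {6:c, 7:e}
drop 9:c onto {8:d}
drop 10:e onto {8:d}
ground layer = {0:d}
drop-orders for the pieces not yet dropped (sum over which currently-grounded one goes next):
  1 to go: {9} 1  {10} 1
  2 to go: {9,10} 2
  3 to go: {8,9,10} 2
  4 to go: {6,8,9,10} 2  {7,8,9,10} 2
  5 to go: {3,7,8,9,10} 2  {6,7,8,9,10} 4
  6 to go: {3,6,7,8,9,10} 6  {5,6,7,8,9,10} 4
  7 to go: {3,5,6,7,8,9,10} 10  {4,5,6,7,8,9,10} 4
  8 to go: {1,4,5,6,7,8,9,10} 4  {2,3,5,6,7,8,9,10} 10  {3,4,5,6,7,8,9,10} 14
  9 to go: {1,3,4,5,6,7,8,9,10} 18  {2,3,4,5,6,7,8,9,10} 24
  if 0:d drops first: 42 orders

42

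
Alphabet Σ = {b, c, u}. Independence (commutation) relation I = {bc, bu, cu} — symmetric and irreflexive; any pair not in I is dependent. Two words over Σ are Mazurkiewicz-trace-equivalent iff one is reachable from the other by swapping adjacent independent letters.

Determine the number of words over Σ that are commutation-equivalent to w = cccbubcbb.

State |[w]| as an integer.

#0=c has no predecessor
#1=c depends on [0:c]
#2=c depends on [1:c]
#3=b has no predecessor
#4=u has no predecessor
#5=b depends on [3:b]
#6=c depends on [2:c]
#7=b depends on [5:b]
#8=b depends on [7:b]
sources: [0:c, 3:b, 4:u]
N(rest) = Σ N(rest − s) over sources s of rest; N(one piece) = 1:
  size 1 → [4]=1  [6]=1  [8]=1
  size 2 → [2,6]=1  [4,6]=2  [4,8]=2  [6,8]=2  [7,8]=1
  size 3 → [1,2,6]=1  [2,4,6]=3  [2,6,8]=3  [4,6,8]=6  [4,7,8]=3  [5,7,8]=1  [6,7,8]=3
  size 4 → [0,1,2,6]=1  [1,2,4,6]=4  [1,2,6,8]=4  [2,4,6,8]=12  [2,6,7,8]=6  [3,5,7,8]=1  [4,5,7,8]=4  [4,6,7,8]=12  [5,6,7,8]=4
  size 5 → [0,1,2,4,6]=5  [0,1,2,6,8]=5  [1,2,4,6,8]=20  [1,2,6,7,8]=10  [2,4,6,7,8]=30  [2,5,6,7,8]=10  [3,4,5,7,8]=5  [3,5,6,7,8]=5  [4,5,6,7,8]=20
  size 6 → [0,1,2,4,6,8]=30  [0,1,2,6,7,8]=15  [1,2,4,6,7,8]=60  [1,2,5,6,7,8]=20  [2,3,5,6,7,8]=15  [2,4,5,6,7,8]=60  [3,4,5,6,7,8]=30
  size 7 → [0,1,2,4,6,7,8]=105  [0,1,2,5,6,7,8]=35  [1,2,3,5,6,7,8]=35  [1,2,4,5,6,7,8]=140  [2,3,4,5,6,7,8]=105
  first=0(c) contributes 280
  first=3(b) contributes 280
  first=4(u) contributes 70
|[w]| = 630

630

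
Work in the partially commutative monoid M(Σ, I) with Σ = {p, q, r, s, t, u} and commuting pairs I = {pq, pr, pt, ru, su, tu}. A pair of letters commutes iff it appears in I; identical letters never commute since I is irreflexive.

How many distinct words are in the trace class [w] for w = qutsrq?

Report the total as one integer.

4

drop 0:q onto floor
drop 1:u onto {0:q}
drop 2:t onto {0:q}
drop 3:s onto {2:t}
drop 4:r onto {3:s}
drop 5:q onto {1:u, 4:r}
ground layer = {0:q}
drop-orders for the pieces not yet dropped (sum over which currently-grounded one goes next):
  1 to go: {5} 1
  2 to go: {1,5} 1  {4,5} 1
  3 to go: {1,4,5} 2  {3,4,5} 1
  4 to go: {1,3,4,5} 3  {2,3,4,5} 1
  if 0:q drops first: 4 orders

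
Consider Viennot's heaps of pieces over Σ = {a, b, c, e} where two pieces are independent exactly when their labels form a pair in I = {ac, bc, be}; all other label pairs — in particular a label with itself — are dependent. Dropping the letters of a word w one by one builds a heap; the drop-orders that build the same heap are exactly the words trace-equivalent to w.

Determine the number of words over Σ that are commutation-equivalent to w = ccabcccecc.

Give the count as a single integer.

39

0(c) covers ∅
1(c) covers 0:c
2(a) covers ∅
3(b) covers 2:a
4(c) covers 1:c
5(c) covers 4:c
6(c) covers 5:c
7(e) covers 2:a, 6:c
8(c) covers 7:e
9(c) covers 8:c
floor of heap: 0:c, 2:a
completions by unplaced set U, small U first (add the entries for U minus each lowest piece of U):
  |U|=1: {3}:1  {9}:1
  |U|=2: {3,9}:2  {8,9}:1
  |U|=3: {3,8,9}:3  {7,8,9}:1
  |U|=4: {3,7,8,9}:4  {6,7,8,9}:1
  |U|=5: {2,3,7,8,9}:4  {3,6,7,8,9}:5  {5,6,7,8,9}:1
  |U|=6: {2,3,6,7,8,9}:9  {3,5,6,7,8,9}:6  {4,5,6,7,8,9}:1
  |U|=7: {1,4,5,6,7,8,9}:1  {2,3,5,6,7,8,9}:15  {3,4,5,6,7,8,9}:7
  |U|=8: {0,1,4,5,6,7,8,9}:1  {1,3,4,5,6,7,8,9}:8  {2,3,4,5,6,7,8,9}:22
  start at 0(c): 30
  start at 2(a): 9
sum over floor = 39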